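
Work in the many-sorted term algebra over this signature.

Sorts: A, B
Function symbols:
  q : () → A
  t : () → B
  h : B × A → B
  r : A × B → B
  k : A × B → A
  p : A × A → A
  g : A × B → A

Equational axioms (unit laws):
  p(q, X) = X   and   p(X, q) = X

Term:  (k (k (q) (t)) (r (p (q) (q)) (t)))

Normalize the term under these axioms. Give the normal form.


1. (k (k (q) (t)) (r (p (q) (q)) (t)))  →  (k (k (q) (t)) (r (q) (t)))

normal form = (k (k (q) (t)) (r (q) (t)))


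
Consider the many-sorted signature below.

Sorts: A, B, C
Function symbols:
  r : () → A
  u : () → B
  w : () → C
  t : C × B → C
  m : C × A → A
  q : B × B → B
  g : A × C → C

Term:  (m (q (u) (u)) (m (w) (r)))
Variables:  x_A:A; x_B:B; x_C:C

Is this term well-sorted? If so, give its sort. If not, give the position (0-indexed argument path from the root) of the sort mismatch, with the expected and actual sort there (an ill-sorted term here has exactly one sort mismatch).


ill-sorted at position [0]: expected C, got B

    (u) : B
    (u) : B
  (q (u) (u)) : B
    (w) : C
    (r) : A
  (m (w) (r)) : A
(m (q (u) (u)) (m (w) (r))) : ✗ arg 0 at [0] has sort B, expected C


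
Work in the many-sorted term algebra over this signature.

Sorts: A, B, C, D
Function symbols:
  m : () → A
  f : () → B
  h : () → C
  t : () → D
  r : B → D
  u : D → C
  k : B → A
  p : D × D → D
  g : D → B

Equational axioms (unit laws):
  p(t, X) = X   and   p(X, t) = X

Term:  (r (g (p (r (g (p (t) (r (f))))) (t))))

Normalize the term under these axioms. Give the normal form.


normal form = (r (g (r (g (r (f))))))

1. (r (g (p (r (g (p (t) (r (f))))) (t))))  →  (r (g (r (g (p (t) (r (f)))))))
2. (r (g (r (g (p (t) (r (f)))))))  →  (r (g (r (g (r (f))))))


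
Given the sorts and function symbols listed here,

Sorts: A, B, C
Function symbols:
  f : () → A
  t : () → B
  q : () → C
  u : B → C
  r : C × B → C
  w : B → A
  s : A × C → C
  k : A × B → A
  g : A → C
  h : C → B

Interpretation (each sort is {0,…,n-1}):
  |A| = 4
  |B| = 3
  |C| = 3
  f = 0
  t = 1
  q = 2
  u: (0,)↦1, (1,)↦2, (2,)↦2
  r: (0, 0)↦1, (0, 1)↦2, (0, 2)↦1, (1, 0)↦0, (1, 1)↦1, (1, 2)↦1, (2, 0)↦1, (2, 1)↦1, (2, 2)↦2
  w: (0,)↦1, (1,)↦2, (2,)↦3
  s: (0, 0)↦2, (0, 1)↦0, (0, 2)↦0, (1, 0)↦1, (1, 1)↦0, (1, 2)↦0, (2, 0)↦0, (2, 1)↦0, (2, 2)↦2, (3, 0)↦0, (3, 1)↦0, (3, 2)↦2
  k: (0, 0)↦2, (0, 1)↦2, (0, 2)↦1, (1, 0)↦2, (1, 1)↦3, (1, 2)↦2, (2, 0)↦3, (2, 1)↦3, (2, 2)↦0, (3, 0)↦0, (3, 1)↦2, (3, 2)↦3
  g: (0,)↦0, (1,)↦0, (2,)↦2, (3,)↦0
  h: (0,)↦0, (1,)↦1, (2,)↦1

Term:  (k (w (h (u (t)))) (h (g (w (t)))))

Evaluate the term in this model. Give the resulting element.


  t = 1
  (u (t)) = u(1,) = 2
  (h (u (t))) = h(2,) = 1
  (w (h (u (t)))) = w(1,) = 2
  t = 1
  (w (t)) = w(1,) = 2
  (g (w (t))) = g(2,) = 2
  (h (g (w (t)))) = h(2,) = 1
  (k (w (h (u (t)))) (h (g (w (t))))) = k(2, 1) = 3

value = 3


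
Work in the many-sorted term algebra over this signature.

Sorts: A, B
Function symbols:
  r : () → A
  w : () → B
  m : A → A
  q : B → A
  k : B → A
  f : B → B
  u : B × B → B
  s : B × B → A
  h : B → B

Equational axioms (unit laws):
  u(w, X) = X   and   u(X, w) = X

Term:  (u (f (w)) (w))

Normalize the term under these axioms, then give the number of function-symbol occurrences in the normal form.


1. (u (f (w)) (w))  →  (f (w))
normal form: (f (w))

size = 2


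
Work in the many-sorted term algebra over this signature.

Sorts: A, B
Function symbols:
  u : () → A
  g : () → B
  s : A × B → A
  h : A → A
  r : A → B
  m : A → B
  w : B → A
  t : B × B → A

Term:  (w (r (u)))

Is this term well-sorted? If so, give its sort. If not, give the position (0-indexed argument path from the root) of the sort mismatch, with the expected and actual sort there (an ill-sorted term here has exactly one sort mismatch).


    (u) : A
  (r (u)) : B
(w (r (u))) : A

well-sorted; sort = A


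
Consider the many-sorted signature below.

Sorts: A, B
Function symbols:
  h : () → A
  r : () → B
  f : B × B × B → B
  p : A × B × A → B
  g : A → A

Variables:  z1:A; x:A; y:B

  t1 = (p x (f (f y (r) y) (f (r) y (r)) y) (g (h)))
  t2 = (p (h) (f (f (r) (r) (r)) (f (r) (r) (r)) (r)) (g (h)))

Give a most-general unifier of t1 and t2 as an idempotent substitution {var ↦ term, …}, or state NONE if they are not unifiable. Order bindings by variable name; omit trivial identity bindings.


{x ↦ (h), y ↦ (r)}


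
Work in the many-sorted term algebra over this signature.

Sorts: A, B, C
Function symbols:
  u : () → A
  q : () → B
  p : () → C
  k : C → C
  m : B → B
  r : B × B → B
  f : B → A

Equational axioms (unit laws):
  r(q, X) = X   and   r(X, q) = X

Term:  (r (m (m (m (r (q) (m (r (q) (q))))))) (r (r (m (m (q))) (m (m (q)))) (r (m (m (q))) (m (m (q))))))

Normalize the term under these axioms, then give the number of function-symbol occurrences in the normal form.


1. (r (m (m (m (r (q) (m (r (q) (q))))))) (r (r (m (m (q))) (m (m (q)))) (r (m (m (q))) (m (m (q))))))  →  (r (m (m (m (m (r (q) (q)))))) (r (r (m (m (q))) (m (m (q)))) (r (m (m (q))) (m (m (q))))))
2. (r (m (m (m (m (r (q) (q)))))) (r (r (m (m (q))) (m (m (q)))) (r (m (m (q))) (m (m (q))))))  →  (r (m (m (m (m (q))))) (r (r (m (m (q))) (m (m (q)))) (r (m (m (q))) (m (m (q))))))
normal form: (r (m (m (m (m (q))))) (r (r (m (m (q))) (m (m (q)))) (r (m (m (q))) (m (m (q))))))

size = 21


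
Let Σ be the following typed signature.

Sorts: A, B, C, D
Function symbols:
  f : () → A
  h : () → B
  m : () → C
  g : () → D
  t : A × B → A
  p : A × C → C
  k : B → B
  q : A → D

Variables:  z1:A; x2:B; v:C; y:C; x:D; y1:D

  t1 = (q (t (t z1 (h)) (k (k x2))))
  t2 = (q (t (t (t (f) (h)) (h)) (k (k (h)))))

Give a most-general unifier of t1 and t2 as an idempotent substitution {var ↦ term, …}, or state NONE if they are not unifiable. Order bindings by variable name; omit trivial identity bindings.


{x2 ↦ (h), z1 ↦ (t (f) (h))}


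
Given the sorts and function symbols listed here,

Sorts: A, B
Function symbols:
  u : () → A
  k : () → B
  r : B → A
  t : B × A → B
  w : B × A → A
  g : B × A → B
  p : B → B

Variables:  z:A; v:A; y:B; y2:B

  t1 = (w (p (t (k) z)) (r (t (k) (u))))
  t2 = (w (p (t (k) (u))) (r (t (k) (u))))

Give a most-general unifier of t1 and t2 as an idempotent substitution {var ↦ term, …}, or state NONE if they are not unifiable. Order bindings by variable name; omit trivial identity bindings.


{z ↦ (u)}


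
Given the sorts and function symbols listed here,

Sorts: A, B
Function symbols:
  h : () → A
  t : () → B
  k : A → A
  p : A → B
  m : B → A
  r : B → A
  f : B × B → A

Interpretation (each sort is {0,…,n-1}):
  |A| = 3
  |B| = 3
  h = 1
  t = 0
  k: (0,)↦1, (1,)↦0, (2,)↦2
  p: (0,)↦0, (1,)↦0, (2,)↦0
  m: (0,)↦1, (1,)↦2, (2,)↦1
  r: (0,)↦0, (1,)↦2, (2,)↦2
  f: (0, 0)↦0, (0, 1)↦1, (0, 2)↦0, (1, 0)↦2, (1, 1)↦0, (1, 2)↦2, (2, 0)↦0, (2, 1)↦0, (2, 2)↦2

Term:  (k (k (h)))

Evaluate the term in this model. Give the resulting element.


value = 1

  h = 1
  (k (h)) = k(1,) = 0
  (k (k (h))) = k(0,) = 1


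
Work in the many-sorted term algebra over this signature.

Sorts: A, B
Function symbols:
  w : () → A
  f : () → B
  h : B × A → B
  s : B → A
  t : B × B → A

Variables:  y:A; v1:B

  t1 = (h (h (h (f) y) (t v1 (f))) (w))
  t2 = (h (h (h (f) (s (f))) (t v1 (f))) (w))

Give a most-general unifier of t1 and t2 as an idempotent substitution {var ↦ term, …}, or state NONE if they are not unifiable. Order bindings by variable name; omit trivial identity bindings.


{y ↦ (s (f))}


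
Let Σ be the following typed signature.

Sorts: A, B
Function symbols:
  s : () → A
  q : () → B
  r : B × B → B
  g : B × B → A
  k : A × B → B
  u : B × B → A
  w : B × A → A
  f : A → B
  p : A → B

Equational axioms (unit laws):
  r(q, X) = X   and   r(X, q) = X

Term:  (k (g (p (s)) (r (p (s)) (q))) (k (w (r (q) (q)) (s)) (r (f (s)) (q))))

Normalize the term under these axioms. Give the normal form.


1. (k (g (p (s)) (r (p (s)) (q))) (k (w (r (q) (q)) (s)) (r (f (s)) (q))))  →  (k (g (p (s)) (p (s))) (k (w (r (q) (q)) (s)) (r (f (s)) (q))))
2. (k (g (p (s)) (p (s))) (k (w (r (q) (q)) (s)) (r (f (s)) (q))))  →  (k (g (p (s)) (p (s))) (k (w (q) (s)) (r (f (s)) (q))))
3. (k (g (p (s)) (p (s))) (k (w (q) (s)) (r (f (s)) (q))))  →  (k (g (p (s)) (p (s))) (k (w (q) (s)) (f (s))))

normal form = (k (g (p (s)) (p (s))) (k (w (q) (s)) (f (s))))


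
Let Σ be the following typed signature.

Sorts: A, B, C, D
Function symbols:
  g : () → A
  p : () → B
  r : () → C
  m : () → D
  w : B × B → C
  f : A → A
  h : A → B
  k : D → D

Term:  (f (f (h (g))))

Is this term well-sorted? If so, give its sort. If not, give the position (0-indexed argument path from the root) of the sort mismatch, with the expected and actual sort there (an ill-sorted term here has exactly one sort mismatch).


      (g) : A
    (h (g)) : B
  (f (h (g))) : ✗ arg 0 at [0, 0] has sort B, expected A

ill-sorted at position [0, 0]: expected A, got B


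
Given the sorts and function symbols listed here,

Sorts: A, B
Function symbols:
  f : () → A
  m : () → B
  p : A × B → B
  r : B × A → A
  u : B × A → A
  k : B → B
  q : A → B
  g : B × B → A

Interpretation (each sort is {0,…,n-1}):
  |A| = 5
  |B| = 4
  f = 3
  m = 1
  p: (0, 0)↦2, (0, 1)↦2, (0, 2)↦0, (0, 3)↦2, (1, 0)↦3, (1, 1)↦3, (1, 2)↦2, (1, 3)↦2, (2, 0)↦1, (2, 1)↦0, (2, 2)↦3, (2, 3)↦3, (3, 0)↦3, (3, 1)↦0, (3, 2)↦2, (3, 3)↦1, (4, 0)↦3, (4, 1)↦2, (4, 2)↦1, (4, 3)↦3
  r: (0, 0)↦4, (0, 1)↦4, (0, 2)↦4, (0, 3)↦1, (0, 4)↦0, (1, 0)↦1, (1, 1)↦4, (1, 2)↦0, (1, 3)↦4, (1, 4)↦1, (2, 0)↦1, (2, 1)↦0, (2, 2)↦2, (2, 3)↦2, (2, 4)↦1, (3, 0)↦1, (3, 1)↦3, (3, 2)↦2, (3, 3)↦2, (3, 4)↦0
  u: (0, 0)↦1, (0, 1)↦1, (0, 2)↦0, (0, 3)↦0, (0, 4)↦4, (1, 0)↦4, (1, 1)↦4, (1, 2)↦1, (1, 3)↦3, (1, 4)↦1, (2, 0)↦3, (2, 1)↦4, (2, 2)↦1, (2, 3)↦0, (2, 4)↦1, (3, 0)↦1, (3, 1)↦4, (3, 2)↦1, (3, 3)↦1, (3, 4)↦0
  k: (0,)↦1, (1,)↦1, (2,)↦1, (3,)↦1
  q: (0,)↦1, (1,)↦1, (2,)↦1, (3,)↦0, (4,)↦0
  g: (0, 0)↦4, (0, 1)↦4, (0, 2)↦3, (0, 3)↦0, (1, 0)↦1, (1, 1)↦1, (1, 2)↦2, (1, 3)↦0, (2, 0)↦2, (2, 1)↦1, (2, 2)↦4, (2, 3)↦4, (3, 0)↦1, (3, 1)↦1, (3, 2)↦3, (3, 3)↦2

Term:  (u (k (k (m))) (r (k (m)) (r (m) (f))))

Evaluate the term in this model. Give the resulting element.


value = 4

  m = 1
  (k (m)) = k(1,) = 1
  (k (k (m))) = k(1,) = 1
  m = 1
  (k (m)) = k(1,) = 1
  m = 1
  f = 3
  (r (m) (f)) = r(1, 3) = 4
  (r (k (m)) (r (m) (f))) = r(1, 4) = 1
  (u (k (k (m))) (r (k (m)) (r (m) (f)))) = u(1, 1) = 4


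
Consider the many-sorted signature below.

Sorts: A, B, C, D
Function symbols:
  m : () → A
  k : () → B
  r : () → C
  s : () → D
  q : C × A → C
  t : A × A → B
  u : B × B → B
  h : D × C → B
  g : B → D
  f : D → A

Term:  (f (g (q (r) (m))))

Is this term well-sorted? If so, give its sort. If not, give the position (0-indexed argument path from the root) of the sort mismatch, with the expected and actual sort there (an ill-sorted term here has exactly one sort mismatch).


      (r) : C
      (m) : A
    (q (r) (m)) : C
  (g (q (r) (m))) : ✗ arg 0 at [0, 0] has sort C, expected B

ill-sorted at position [0, 0]: expected B, got C


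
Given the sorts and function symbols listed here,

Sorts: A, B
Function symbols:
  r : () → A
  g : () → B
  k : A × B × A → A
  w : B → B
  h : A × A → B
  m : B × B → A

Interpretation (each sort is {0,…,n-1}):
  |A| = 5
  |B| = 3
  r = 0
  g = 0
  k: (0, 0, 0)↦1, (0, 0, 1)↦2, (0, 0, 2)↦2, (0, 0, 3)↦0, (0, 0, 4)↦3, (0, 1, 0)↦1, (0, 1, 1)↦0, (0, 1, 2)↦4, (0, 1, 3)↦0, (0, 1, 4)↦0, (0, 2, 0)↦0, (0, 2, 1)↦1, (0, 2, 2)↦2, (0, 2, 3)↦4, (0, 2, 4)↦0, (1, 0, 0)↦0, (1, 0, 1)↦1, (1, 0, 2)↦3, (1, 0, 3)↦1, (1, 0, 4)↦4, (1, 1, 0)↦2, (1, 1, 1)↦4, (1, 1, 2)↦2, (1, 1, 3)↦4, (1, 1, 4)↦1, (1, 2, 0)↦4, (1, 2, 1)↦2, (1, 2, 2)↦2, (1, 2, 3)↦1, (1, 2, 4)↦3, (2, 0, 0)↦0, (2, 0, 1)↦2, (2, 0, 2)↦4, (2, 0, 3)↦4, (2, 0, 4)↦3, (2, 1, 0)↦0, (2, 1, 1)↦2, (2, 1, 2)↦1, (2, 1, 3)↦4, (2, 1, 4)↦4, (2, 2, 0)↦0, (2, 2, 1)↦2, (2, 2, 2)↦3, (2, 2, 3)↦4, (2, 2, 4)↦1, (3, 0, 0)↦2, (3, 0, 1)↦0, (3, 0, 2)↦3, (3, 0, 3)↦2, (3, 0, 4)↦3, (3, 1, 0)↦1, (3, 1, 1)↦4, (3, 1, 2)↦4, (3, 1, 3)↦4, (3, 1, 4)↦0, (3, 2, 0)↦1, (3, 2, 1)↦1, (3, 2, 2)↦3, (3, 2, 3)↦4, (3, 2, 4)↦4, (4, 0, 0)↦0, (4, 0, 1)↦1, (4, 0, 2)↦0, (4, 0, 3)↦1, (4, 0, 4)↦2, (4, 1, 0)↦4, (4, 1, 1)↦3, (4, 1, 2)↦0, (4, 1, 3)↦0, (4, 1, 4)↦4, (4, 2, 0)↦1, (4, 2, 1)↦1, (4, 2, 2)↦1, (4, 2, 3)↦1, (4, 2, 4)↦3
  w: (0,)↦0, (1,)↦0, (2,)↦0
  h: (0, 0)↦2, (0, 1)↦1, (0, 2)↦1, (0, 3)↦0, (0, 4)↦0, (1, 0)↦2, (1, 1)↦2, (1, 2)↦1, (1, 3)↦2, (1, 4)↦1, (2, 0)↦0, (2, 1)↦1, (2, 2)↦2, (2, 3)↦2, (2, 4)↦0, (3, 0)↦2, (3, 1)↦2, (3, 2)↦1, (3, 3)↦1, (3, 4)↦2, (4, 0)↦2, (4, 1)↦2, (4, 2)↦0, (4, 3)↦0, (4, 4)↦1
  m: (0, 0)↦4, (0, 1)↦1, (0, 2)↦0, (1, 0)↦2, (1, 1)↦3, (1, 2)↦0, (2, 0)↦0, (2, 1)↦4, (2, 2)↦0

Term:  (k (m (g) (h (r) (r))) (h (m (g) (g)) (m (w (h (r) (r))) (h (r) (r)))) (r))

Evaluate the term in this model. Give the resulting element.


value = 0

  g = 0
  r = 0
  r = 0
  (h (r) (r)) = h(0, 0) = 2
  (m (g) (h (r) (r))) = m(0, 2) = 0
  g = 0
  g = 0
  (m (g) (g)) = m(0, 0) = 4
  r = 0
  r = 0
  (h (r) (r)) = h(0, 0) = 2
  (w (h (r) (r))) = w(2,) = 0
  r = 0
  r = 0
  (h (r) (r)) = h(0, 0) = 2
  (m (w (h (r) (r))) (h (r) (r))) = m(0, 2) = 0
  (h (m (g) (g)) (m (w (h (r) (r))) (h (r) (r)))) = h(4, 0) = 2
  r = 0
  (k (m (g) (h (r) (r))) (h (m (g) (g)) (m (w (h (r) (r))) (h (r) (r)))) (r)) = k(0, 2, 0) = 0


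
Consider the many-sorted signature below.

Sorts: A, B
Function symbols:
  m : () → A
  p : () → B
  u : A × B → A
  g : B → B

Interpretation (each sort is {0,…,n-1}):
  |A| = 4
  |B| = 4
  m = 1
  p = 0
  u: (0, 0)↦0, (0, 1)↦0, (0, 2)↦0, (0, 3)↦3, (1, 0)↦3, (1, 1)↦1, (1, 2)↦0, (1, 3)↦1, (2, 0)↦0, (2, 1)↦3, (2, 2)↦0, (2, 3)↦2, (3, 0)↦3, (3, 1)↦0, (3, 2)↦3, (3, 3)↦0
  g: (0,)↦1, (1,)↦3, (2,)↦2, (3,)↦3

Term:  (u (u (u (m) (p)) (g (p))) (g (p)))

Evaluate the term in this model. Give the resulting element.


value = 0

  m = 1
  p = 0
  (u (m) (p)) = u(1, 0) = 3
  p = 0
  (g (p)) = g(0,) = 1
  (u (u (m) (p)) (g (p))) = u(3, 1) = 0
  p = 0
  (g (p)) = g(0,) = 1
  (u (u (u (m) (p)) (g (p))) (g (p))) = u(0, 1) = 0


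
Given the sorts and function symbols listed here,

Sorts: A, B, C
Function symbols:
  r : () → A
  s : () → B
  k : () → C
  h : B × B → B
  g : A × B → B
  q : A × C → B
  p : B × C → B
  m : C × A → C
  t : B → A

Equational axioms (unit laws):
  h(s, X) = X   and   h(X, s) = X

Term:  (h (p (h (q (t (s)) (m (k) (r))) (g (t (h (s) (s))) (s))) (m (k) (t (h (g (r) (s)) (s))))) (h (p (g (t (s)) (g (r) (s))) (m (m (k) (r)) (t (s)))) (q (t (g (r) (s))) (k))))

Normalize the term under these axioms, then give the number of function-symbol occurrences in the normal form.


1. (h (p (h (q (t (s)) (m (k) (r))) (g (t (h (s) (s))) (s))) (m (k) (t (h (g (r) (s)) (s))))) (h (p (g (t (s)) (g (r) (s))) (m (m (k) (r)) (t (s)))) (q (t (g (r) (s))) (k))))  →  (h (p (h (q (t (s)) (m (k) (r))) (g (t (s)) (s))) (m (k) (t (h (g (r) (s)) (s))))) (h (p (g (t (s)) (g (r) (s))) (m (m (k) (r)) (t (s)))) (q (t (g (r) (s))) (k))))
2. (h (p (h (q (t (s)) (m (k) (r))) (g (t (s)) (s))) (m (k) (t (h (g (r) (s)) (s))))) (h (p (g (t (s)) (g (r) (s))) (m (m (k) (r)) (t (s)))) (q (t (g (r) (s))) (k))))  →  (h (p (h (q (t (s)) (m (k) (r))) (g (t (s)) (s))) (m (k) (t (g (r) (s))))) (h (p (g (t (s)) (g (r) (s))) (m (m (k) (r)) (t (s)))) (q (t (g (r) (s))) (k))))
normal form: (h (p (h (q (t (s)) (m (k) (r))) (g (t (s)) (s))) (m (k) (t (g (r) (s))))) (h (p (g (t (s)) (g (r) (s))) (m (m (k) (r)) (t (s)))) (q (t (g (r) (s))) (k))))

size = 39


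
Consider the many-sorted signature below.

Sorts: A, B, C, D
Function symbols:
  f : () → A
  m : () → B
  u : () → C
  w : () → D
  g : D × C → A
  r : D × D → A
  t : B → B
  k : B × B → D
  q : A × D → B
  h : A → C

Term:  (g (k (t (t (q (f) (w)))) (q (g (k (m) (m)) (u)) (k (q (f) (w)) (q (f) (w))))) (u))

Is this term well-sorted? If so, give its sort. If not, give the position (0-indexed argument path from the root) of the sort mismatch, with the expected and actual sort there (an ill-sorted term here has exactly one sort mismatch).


well-sorted; sort = A

          (f) : A
          (w) : D
        (q (f) (w)) : B
      (t (q (f) (w))) : B
    (t (t (q (f) (w)))) : B
          (m) : B
          (m) : B
        (k (m) (m)) : D
        (u) : C
      (g (k (m) (m)) (u)) : A
          (f) : A
          (w) : D
        (q (f) (w)) : B
          (f) : A
          (w) : D
        (q (f) (w)) : B
      (k (q (f) (w)) (q (f) (w))) : D
    (q (g (k (m) (m)) (u)) (k (q (f) (w)) (q (f) (w)))) : B
  (k (t (t (q (f) (w)))) (q (g (k (m) (m)) (u)) (k (q (f) (w)) (q (f) (w))))) : D
  (u) : C
(g (k (t (t (q (f) (w)))) (q (g (k (m) (m)) (u)) (k (q (f) (w)) (q (f) (w))))) (u)) : A


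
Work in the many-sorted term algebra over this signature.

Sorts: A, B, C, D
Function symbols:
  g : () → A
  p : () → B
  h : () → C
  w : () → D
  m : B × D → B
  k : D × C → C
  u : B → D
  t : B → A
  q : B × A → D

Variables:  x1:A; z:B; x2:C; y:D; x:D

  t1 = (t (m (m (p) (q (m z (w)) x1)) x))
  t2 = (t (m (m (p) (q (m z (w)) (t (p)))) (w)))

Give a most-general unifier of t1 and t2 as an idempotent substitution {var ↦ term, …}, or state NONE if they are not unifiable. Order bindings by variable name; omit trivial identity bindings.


{x ↦ (w), x1 ↦ (t (p))}


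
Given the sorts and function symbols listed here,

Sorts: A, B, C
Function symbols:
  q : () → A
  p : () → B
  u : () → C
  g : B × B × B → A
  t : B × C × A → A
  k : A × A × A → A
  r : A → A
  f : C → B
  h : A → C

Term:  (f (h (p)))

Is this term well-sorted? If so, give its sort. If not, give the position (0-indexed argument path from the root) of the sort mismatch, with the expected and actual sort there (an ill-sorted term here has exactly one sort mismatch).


    (p) : B
  (h (p)) : ✗ arg 0 at [0, 0] has sort B, expected A

ill-sorted at position [0, 0]: expected A, got B


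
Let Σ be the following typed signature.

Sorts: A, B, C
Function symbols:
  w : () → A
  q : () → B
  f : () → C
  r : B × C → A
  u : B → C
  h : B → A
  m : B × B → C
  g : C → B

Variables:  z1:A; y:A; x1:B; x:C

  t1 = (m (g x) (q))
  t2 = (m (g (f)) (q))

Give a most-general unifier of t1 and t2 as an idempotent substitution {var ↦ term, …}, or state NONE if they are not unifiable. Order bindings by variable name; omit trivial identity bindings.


{x ↦ (f)}


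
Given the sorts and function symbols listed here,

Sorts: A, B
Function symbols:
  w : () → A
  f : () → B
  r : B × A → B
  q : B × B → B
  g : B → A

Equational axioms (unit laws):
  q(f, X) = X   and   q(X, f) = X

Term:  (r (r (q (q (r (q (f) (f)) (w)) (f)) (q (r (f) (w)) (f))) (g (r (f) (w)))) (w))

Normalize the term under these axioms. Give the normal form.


1. (r (r (q (q (r (q (f) (f)) (w)) (f)) (q (r (f) (w)) (f))) (g (r (f) (w)))) (w))  →  (r (r (q (r (q (f) (f)) (w)) (q (r (f) (w)) (f))) (g (r (f) (w)))) (w))
2. (r (r (q (r (q (f) (f)) (w)) (q (r (f) (w)) (f))) (g (r (f) (w)))) (w))  →  (r (r (q (r (f) (w)) (q (r (f) (w)) (f))) (g (r (f) (w)))) (w))
3. (r (r (q (r (f) (w)) (q (r (f) (w)) (f))) (g (r (f) (w)))) (w))  →  (r (r (q (r (f) (w)) (r (f) (w))) (g (r (f) (w)))) (w))

normal form = (r (r (q (r (f) (w)) (r (f) (w))) (g (r (f) (w)))) (w))


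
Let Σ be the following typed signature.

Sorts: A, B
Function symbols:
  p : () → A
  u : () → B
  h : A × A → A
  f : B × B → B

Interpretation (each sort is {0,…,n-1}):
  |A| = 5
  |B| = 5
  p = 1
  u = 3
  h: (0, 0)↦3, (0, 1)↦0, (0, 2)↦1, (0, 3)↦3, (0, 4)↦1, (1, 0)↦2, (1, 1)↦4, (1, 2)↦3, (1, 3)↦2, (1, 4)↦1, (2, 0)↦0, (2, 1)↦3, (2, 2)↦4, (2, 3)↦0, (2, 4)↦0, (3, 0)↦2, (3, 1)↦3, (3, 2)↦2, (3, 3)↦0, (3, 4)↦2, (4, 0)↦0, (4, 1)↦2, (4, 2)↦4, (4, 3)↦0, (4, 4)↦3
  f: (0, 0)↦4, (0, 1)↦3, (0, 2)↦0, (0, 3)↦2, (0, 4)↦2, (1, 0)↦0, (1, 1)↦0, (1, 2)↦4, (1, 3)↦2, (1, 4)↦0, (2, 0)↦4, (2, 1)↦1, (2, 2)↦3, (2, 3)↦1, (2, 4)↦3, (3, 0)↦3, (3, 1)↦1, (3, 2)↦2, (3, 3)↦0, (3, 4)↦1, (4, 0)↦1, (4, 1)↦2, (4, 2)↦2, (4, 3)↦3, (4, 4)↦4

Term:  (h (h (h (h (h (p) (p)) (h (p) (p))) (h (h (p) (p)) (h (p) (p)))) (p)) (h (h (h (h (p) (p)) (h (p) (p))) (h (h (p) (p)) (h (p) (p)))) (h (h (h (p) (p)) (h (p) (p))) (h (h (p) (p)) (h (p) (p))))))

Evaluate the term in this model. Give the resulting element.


  p = 1
  p = 1
  (h (p) (p)) = h(1, 1) = 4
  p = 1
  p = 1
  (h (p) (p)) = h(1, 1) = 4
  (h (h (p) (p)) (h (p) (p))) = h(4, 4) = 3
  p = 1
  p = 1
  (h (p) (p)) = h(1, 1) = 4
  p = 1
  p = 1
  (h (p) (p)) = h(1, 1) = 4
  (h (h (p) (p)) (h (p) (p))) = h(4, 4) = 3
  (h (h (h (p) (p)) (h (p) (p))) (h (h (p) (p)) (h (p) (p)))) = h(3, 3) = 0
  p = 1
  (h (h (h (h (p) (p)) (h (p) (p))) (h (h (p) (p)) (h (p) (p)))) (p)) = h(0, 1) = 0
  p = 1
  p = 1
  (h (p) (p)) = h(1, 1) = 4
  p = 1
  p = 1
  (h (p) (p)) = h(1, 1) = 4
  (h (h (p) (p)) (h (p) (p))) = h(4, 4) = 3
  p = 1
  p = 1
  (h (p) (p)) = h(1, 1) = 4
  p = 1
  p = 1
  (h (p) (p)) = h(1, 1) = 4
  (h (h (p) (p)) (h (p) (p))) = h(4, 4) = 3
  (h (h (h (p) (p)) (h (p) (p))) (h (h (p) (p)) (h (p) (p)))) = h(3, 3) = 0
  p = 1
  p = 1
  (h (p) (p)) = h(1, 1) = 4
  p = 1
  p = 1
  (h (p) (p)) = h(1, 1) = 4
  (h (h (p) (p)) (h (p) (p))) = h(4, 4) = 3
  p = 1
  p = 1
  (h (p) (p)) = h(1, 1) = 4
  p = 1
  p = 1
  (h (p) (p)) = h(1, 1) = 4
  (h (h (p) (p)) (h (p) (p))) = h(4, 4) = 3
  (h (h (h (p) (p)) (h (p) (p))) (h (h (p) (p)) (h (p) (p)))) = h(3, 3) = 0
  (h (h (h (h (p) (p)) (h (p) (p))) (h (h (p) (p)) (h (p) (p)))) (h (h (h (p) (p)) (h (p) (p))) (h (h (p) (p)) (h (p) (p))))) = h(0, 0) = 3
  (h (h (h (h (h (p) (p)) (h (p) (p))) (h (h (p) (p)) (h (p) (p)))) (p)) (h (h (h (h (p) (p)) (h (p) (p))) (h (h (p) (p)) (h (p) (p)))) (h (h (h (p) (p)) (h (p) (p))) (h (h (p) (p)) (h (p) (p)))))) = h(0, 3) = 3

value = 3


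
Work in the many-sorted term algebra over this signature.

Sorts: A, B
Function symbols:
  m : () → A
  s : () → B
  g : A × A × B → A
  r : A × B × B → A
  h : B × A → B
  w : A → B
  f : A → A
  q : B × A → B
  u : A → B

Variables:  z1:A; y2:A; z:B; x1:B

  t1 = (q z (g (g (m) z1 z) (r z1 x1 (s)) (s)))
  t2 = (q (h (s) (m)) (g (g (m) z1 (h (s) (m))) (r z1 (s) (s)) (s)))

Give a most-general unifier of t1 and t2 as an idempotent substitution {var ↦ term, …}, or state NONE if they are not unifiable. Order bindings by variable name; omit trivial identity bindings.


{x1 ↦ (s), z ↦ (h (s) (m))}


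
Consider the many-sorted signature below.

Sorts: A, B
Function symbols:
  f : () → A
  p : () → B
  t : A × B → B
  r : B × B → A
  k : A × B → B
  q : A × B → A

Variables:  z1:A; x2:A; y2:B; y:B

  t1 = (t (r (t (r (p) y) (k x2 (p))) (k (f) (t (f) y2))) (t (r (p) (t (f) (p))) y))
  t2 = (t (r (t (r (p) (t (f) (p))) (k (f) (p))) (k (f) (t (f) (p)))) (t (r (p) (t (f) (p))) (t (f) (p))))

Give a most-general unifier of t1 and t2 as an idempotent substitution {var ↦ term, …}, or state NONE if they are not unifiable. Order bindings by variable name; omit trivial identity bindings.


{x2 ↦ (f), y ↦ (t (f) (p)), y2 ↦ (p)}


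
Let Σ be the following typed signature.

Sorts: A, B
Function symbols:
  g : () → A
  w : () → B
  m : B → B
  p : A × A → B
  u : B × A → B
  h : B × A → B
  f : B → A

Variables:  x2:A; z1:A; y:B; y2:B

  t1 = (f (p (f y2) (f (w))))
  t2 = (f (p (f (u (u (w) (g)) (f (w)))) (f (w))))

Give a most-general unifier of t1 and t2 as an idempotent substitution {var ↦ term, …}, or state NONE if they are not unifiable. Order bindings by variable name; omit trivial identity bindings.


{y2 ↦ (u (u (w) (g)) (f (w)))}


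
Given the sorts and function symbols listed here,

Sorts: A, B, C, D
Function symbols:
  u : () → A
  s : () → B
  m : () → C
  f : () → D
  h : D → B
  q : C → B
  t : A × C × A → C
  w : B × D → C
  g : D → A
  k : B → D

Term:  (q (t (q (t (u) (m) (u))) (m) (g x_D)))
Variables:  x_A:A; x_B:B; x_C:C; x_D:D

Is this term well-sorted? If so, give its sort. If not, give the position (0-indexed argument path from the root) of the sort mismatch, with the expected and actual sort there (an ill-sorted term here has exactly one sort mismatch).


        (u) : A
        (m) : C
        (u) : A
      (t (u) (m) (u)) : C
    (q (t (u) (m) (u))) : B
    (m) : C
      x_D : D
    (g x_D) : A
  (t (q (t (u) (m) (u))) (m) (g x_D)) : ✗ arg 0 at [0, 0] has sort B, expected A

ill-sorted at position [0, 0]: expected A, got B


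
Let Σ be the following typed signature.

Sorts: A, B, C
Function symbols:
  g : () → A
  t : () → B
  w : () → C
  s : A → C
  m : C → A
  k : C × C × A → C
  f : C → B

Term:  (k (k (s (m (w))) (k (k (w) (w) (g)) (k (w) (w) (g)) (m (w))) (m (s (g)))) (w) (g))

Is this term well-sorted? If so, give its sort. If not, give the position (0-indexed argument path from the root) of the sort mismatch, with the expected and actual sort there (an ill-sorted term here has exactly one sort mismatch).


        (w) : C
      (m (w)) : A
    (s (m (w))) : C
        (w) : C
        (w) : C
        (g) : A
      (k (w) (w) (g)) : C
        (w) : C
        (w) : C
        (g) : A
      (k (w) (w) (g)) : C
        (w) : C
      (m (w)) : A
    (k (k (w) (w) (g)) (k (w) (w) (g)) (m (w))) : C
        (g) : A
      (s (g)) : C
    (m (s (g))) : A
  (k (s (m (w))) (k (k (w) (w) (g)) (k (w) (w) (g)) (m (w))) (m (s (g)))) : C
  (w) : C
  (g) : A
(k (k (s (m (w))) (k (k (w) (w) (g)) (k (w) (w) (g)) (m (w))) (m (s (g)))) (w) (g)) : C

well-sorted; sort = C


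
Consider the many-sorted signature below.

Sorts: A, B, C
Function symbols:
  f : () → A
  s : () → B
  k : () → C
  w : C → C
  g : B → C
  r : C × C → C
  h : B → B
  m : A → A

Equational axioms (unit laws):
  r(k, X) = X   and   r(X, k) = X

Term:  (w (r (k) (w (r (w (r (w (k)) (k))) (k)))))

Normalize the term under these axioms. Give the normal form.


normal form = (w (w (w (w (k)))))

1. (w (r (k) (w (r (w (r (w (k)) (k))) (k)))))  →  (w (w (r (w (r (w (k)) (k))) (k))))
2. (w (w (r (w (r (w (k)) (k))) (k))))  →  (w (w (w (r (w (k)) (k)))))
3. (w (w (w (r (w (k)) (k)))))  →  (w (w (w (w (k)))))


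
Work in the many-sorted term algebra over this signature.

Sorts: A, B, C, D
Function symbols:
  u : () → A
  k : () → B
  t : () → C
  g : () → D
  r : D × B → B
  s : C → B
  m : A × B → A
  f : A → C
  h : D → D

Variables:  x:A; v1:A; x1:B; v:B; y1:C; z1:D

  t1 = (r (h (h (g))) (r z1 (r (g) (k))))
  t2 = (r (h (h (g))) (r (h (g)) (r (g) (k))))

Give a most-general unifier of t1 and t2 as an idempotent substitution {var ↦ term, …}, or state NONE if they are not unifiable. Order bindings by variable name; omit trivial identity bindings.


{z1 ↦ (h (g))}


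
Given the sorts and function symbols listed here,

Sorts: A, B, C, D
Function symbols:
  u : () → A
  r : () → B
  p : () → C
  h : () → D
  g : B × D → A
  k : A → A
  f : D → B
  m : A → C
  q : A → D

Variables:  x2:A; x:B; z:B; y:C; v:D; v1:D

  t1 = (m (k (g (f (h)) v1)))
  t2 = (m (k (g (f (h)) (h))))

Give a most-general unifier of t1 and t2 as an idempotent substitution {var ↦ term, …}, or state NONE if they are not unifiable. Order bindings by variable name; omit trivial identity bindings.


{v1 ↦ (h)}


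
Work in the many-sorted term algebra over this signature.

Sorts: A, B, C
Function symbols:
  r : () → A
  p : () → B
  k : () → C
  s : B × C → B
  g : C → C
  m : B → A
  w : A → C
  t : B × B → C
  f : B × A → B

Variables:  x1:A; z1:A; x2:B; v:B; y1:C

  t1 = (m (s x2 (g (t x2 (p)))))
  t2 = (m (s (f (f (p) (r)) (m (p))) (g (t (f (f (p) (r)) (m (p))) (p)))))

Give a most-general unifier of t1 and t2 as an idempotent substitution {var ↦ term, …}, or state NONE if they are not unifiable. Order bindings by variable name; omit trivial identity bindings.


{x2 ↦ (f (f (p) (r)) (m (p)))}


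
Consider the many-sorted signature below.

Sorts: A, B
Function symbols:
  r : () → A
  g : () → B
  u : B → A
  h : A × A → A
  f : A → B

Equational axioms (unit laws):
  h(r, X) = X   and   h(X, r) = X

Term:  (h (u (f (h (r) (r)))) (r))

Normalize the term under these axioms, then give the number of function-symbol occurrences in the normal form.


size = 3

1. (h (u (f (h (r) (r)))) (r))  →  (u (f (h (r) (r))))
2. (u (f (h (r) (r))))  →  (u (f (r)))
normal form: (u (f (r)))


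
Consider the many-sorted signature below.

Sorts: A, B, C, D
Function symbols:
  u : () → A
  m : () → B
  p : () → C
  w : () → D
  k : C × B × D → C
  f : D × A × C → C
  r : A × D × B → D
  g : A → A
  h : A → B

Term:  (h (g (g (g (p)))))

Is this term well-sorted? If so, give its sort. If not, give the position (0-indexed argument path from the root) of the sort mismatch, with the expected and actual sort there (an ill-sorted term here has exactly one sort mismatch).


        (p) : C
      (g (p)) : ✗ arg 0 at [0, 0, 0, 0] has sort C, expected A

ill-sorted at position [0, 0, 0, 0]: expected A, got C


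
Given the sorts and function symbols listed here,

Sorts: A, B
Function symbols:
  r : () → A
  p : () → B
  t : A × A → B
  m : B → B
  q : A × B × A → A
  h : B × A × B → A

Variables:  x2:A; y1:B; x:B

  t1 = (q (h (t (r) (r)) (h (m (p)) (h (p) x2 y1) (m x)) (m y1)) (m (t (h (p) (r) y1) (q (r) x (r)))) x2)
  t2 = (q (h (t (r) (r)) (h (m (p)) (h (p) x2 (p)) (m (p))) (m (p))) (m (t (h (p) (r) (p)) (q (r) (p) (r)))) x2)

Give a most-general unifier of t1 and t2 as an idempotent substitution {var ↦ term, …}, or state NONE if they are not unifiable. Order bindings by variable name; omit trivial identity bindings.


{x ↦ (p), y1 ↦ (p)}


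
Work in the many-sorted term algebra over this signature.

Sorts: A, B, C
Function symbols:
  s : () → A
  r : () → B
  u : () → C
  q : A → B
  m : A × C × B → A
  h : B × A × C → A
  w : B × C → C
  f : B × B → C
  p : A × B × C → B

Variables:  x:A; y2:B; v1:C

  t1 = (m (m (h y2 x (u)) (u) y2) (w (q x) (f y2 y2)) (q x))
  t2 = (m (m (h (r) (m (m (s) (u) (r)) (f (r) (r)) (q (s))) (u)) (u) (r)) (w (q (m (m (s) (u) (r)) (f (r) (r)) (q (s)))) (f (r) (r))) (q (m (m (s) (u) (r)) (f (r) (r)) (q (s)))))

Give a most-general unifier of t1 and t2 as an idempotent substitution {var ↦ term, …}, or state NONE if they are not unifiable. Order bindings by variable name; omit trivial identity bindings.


{x ↦ (m (m (s) (u) (r)) (f (r) (r)) (q (s))), y2 ↦ (r)}


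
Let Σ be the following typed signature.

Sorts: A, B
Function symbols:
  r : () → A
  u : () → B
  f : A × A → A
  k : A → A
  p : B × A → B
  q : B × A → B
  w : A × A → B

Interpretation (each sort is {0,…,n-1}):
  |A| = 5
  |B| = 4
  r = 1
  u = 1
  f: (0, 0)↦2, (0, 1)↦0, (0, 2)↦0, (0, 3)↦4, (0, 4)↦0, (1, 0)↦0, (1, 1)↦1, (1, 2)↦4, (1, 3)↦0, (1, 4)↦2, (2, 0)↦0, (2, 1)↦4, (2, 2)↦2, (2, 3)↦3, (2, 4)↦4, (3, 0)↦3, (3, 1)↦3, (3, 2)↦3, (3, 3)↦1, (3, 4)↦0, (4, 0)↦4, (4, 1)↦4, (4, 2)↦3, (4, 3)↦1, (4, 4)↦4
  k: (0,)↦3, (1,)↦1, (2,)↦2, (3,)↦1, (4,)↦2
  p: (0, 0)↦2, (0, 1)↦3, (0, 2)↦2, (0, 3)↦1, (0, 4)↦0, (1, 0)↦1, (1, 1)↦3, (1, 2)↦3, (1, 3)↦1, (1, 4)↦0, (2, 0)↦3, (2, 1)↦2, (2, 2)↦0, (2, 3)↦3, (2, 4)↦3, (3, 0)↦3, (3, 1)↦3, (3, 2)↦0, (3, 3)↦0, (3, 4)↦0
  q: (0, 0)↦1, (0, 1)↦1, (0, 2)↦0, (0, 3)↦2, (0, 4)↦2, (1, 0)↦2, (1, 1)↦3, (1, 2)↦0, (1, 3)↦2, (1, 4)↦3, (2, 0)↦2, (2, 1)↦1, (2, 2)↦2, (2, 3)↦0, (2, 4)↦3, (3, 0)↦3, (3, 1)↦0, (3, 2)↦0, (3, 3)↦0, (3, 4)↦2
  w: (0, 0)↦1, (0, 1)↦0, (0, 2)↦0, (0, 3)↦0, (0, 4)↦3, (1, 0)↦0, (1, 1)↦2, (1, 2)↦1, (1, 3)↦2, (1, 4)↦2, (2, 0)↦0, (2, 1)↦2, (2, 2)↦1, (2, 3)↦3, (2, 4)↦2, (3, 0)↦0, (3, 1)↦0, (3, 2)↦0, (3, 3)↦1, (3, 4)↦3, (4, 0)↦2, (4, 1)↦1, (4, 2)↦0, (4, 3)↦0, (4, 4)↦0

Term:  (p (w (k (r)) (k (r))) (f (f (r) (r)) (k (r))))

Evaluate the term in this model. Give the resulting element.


  r = 1
  (k (r)) = k(1,) = 1
  r = 1
  (k (r)) = k(1,) = 1
  (w (k (r)) (k (r))) = w(1, 1) = 2
  r = 1
  r = 1
  (f (r) (r)) = f(1, 1) = 1
  r = 1
  (k (r)) = k(1,) = 1
  (f (f (r) (r)) (k (r))) = f(1, 1) = 1
  (p (w (k (r)) (k (r))) (f (f (r) (r)) (k (r)))) = p(2, 1) = 2

value = 2


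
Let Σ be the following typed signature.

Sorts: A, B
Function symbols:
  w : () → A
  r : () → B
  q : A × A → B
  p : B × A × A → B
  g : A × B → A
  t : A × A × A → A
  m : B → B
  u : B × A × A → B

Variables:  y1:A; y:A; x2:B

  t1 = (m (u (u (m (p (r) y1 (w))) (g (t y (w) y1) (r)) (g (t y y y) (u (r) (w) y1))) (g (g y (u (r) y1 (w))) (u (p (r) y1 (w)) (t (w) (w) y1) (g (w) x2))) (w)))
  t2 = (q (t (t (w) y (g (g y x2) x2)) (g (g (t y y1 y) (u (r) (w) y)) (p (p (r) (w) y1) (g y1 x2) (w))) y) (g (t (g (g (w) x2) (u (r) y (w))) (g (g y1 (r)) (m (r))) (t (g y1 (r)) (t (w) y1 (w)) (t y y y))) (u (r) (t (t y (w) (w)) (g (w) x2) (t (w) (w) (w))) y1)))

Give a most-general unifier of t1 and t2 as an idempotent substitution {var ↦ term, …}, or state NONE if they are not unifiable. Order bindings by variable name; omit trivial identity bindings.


NONE (not unifiable)

head clash or occurs-check failure — not unifiable


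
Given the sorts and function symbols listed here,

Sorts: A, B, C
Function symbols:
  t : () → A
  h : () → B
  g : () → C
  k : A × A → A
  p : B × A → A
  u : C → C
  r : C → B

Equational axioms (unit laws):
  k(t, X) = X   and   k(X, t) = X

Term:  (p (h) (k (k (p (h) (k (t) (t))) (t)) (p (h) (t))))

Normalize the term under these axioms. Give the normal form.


1. (p (h) (k (k (p (h) (k (t) (t))) (t)) (p (h) (t))))  →  (p (h) (k (p (h) (k (t) (t))) (p (h) (t))))
2. (p (h) (k (p (h) (k (t) (t))) (p (h) (t))))  →  (p (h) (k (p (h) (t)) (p (h) (t))))

normal form = (p (h) (k (p (h) (t)) (p (h) (t))))


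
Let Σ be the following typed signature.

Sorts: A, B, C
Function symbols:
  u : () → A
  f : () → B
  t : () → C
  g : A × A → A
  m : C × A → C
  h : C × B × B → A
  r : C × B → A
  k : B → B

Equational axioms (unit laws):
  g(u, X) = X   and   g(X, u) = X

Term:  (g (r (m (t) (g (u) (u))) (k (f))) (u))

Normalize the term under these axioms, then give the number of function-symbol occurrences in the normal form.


size = 6

1. (g (r (m (t) (g (u) (u))) (k (f))) (u))  →  (r (m (t) (g (u) (u))) (k (f)))
2. (r (m (t) (g (u) (u))) (k (f)))  →  (r (m (t) (u)) (k (f)))
normal form: (r (m (t) (u)) (k (f)))


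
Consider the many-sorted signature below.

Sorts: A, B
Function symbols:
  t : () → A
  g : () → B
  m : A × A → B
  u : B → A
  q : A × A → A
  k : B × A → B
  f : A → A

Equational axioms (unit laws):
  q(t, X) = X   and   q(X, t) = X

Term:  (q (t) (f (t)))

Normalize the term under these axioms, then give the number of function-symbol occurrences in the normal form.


1. (q (t) (f (t)))  →  (f (t))
normal form: (f (t))

size = 2


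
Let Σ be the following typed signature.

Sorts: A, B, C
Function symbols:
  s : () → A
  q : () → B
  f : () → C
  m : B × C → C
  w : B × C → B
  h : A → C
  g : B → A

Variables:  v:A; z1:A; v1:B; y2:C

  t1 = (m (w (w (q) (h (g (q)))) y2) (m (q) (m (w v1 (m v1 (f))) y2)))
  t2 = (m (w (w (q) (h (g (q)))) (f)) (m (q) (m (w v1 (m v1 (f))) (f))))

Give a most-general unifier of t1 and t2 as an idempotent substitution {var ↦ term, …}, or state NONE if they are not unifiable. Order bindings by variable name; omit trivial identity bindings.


{y2 ↦ (f)}


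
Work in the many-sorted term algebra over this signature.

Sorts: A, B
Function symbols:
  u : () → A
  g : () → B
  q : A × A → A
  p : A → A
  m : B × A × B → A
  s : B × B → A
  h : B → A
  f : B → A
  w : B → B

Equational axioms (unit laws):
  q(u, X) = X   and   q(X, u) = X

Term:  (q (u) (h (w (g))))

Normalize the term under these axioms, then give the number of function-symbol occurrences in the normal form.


size = 3

1. (q (u) (h (w (g))))  →  (h (w (g)))
normal form: (h (w (g)))


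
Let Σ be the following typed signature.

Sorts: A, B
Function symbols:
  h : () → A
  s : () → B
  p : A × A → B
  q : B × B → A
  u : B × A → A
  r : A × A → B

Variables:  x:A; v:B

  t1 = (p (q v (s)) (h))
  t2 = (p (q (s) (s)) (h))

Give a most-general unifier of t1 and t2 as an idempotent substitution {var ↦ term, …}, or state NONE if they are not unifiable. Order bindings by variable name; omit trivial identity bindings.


{v ↦ (s)}


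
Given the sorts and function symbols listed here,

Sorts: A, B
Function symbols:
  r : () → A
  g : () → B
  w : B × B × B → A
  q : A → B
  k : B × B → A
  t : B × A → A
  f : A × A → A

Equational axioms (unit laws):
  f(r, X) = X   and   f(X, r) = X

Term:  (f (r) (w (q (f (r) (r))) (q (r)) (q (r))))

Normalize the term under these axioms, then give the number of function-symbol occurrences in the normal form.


1. (f (r) (w (q (f (r) (r))) (q (r)) (q (r))))  →  (w (q (f (r) (r))) (q (r)) (q (r)))
2. (w (q (f (r) (r))) (q (r)) (q (r)))  →  (w (q (r)) (q (r)) (q (r)))
normal form: (w (q (r)) (q (r)) (q (r)))

size = 7


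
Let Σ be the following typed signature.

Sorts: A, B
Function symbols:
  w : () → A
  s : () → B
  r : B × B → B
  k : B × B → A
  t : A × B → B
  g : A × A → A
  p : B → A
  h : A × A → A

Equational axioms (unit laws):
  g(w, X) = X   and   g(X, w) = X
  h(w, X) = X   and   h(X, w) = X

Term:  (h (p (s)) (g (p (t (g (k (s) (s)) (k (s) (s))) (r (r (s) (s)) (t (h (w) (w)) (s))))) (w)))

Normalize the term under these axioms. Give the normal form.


1. (h (p (s)) (g (p (t (g (k (s) (s)) (k (s) (s))) (r (r (s) (s)) (t (h (w) (w)) (s))))) (w)))  →  (h (p (s)) (p (t (g (k (s) (s)) (k (s) (s))) (r (r (s) (s)) (t (h (w) (w)) (s))))))
2. (h (p (s)) (p (t (g (k (s) (s)) (k (s) (s))) (r (r (s) (s)) (t (h (w) (w)) (s))))))  →  (h (p (s)) (p (t (g (k (s) (s)) (k (s) (s))) (r (r (s) (s)) (t (w) (s))))))

normal form = (h (p (s)) (p (t (g (k (s) (s)) (k (s) (s))) (r (r (s) (s)) (t (w) (s))))))


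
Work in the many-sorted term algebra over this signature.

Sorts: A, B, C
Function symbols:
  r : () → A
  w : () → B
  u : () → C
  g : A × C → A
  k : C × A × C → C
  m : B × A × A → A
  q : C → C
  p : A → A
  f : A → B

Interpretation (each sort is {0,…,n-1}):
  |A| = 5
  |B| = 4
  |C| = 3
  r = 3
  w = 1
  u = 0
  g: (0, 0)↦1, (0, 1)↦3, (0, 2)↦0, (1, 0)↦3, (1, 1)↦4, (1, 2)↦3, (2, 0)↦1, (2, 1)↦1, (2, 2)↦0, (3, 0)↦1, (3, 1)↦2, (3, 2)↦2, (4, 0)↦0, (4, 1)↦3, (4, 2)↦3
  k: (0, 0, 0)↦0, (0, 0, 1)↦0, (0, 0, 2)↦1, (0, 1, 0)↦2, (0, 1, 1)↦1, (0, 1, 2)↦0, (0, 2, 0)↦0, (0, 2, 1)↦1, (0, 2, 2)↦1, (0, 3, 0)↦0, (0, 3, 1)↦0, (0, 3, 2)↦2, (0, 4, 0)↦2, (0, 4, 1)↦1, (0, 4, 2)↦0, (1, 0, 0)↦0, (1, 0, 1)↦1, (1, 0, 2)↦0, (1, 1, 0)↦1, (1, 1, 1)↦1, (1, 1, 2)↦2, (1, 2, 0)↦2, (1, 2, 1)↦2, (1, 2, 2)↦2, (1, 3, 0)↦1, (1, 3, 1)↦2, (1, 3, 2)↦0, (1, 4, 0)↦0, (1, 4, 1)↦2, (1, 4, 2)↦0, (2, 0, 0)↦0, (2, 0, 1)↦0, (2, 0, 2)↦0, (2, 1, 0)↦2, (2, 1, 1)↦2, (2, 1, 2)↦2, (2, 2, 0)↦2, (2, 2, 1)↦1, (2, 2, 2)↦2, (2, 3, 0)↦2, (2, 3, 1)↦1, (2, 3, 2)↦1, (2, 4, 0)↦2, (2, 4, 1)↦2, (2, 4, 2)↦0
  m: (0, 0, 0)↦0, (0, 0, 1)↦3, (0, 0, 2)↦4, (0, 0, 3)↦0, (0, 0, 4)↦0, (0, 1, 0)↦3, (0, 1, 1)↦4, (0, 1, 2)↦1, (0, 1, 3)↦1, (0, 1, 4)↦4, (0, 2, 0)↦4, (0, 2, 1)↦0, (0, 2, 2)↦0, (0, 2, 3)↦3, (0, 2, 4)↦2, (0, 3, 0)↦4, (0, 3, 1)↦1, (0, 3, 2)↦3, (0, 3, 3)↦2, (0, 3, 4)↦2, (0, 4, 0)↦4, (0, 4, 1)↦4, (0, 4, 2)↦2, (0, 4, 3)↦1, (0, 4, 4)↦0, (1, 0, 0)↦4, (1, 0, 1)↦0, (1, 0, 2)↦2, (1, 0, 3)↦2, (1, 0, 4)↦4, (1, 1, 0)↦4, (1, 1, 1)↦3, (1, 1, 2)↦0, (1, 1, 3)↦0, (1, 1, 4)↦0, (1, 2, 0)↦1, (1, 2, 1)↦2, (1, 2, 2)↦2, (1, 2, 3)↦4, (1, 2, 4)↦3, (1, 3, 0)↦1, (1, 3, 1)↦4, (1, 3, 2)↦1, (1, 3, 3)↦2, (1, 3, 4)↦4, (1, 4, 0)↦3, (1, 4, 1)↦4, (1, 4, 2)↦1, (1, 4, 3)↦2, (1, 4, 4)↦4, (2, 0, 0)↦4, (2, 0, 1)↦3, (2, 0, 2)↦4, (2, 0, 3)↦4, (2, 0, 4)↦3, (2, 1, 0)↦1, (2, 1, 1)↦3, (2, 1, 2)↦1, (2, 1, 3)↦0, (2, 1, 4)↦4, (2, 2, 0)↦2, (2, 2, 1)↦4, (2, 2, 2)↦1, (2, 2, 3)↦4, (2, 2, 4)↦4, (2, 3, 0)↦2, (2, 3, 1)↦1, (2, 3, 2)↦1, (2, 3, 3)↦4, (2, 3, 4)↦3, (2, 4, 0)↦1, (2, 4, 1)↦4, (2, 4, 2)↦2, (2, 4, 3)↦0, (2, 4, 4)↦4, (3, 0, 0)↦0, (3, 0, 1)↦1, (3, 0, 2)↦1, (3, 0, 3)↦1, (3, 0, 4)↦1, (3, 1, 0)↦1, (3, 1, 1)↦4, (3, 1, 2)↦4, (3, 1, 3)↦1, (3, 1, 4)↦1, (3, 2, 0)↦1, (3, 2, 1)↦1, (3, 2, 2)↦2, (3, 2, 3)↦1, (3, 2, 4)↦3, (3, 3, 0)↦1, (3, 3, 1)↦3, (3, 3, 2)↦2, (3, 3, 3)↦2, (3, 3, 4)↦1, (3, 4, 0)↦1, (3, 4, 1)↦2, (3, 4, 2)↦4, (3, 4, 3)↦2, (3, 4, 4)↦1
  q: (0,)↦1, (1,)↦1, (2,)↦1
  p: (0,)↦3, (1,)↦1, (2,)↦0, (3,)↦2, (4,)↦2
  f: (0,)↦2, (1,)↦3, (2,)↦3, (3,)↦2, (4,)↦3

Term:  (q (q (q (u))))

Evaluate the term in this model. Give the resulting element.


  u = 0
  (q (u)) = q(0,) = 1
  (q (q (u))) = q(1,) = 1
  (q (q (q (u)))) = q(1,) = 1

value = 1
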